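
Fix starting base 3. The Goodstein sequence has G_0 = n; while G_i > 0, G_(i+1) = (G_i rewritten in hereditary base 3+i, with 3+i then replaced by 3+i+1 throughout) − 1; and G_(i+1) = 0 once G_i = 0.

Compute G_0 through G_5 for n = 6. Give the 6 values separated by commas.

6, 7, 7, 7, 7, 7

step 0: 6 = 2·3; sub 4 for 3: 2·4; = 8; G_1 = 8−1 = 7
step 1: 7 = 4 + 3; sub 5 for 4: 5 + 3; = 8; G_2 = 8−1 = 7
step 2: 7 = 5 + 2; sub 6 for 5: 6 + 2; = 8; G_3 = 8−1 = 7
step 3: 7 = 6 + 1; sub 7 for 6: 7 + 1; = 8; G_4 = 8−1 = 7
step 4: 7 = 7; sub 8 for 7: 8; = 8; G_5 = 8−1 = 7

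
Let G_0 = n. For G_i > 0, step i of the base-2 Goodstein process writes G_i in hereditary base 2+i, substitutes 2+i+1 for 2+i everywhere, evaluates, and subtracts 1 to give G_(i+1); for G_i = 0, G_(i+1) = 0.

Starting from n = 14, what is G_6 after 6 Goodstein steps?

step 0: 14 = 2^(2 + 1) + 2^2 + 2; sub 3 for 2: 3^(3 + 1) + 3^3 + 3; = 111; G_1 = 111−1 = 110
step 1: 110 = 3^(3 + 1) + 3^3 + 2; sub 4 for 3: 4^(4 + 1) + 4^4 + 2; = 1282; G_2 = 1282−1 = 1281
step 2: 1281 = 4^(4 + 1) + 4^4 + 1; sub 5 for 4: 5^(5 + 1) + 5^5 + 1; = 18751; G_3 = 18751−1 = 18750
step 3: 18750 = 5^(5 + 1) + 5^5; sub 6 for 5: 6^(6 + 1) + 6^6; = 326592; G_4 = 326592−1 = 326591
step 4: 326591 = 6^(6 + 1) + 5·6^5 + 5·6^4 + 5·6^3 + 5·6^2 + 5·6 + 5; sub 7 for 6: 7^(7 + 1) + 5·7^5 + 5·7^4 + 5·7^3 + 5·7^2 + 5·7 + 5; = 5862841; G_5 = 5862841−1 = 5862840
step 5: 5862840 = 7^(7 + 1) + 5·7^5 + 5·7^4 + 5·7^3 + 5·7^2 + 5·7 + 4; sub 8 for 7: 8^(8 + 1) + 5·8^5 + 5·8^4 + 5·8^3 + 5·8^2 + 5·8 + 4; = 134404972; G_6 = 134404972−1 = 134404971
step 6: 134404971 = 8^(8 + 1) + 5·8^5 + 5·8^4 + 5·8^3 + 5·8^2 + 5·8 + 3; sub 9 for 8: 9^(9 + 1) + 5·9^5 + 5·9^4 + 5·9^3 + 5·9^2 + 5·9 + 3; = 3487116549; G_7 = 3487116549−1 = 3487116548

134404971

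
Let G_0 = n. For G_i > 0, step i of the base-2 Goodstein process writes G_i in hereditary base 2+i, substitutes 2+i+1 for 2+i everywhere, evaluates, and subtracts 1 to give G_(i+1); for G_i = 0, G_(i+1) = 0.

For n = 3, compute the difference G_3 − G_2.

-1

i=0: 3 = 2 + 1 (b=2); 2→3: 3 + 1 = 4; 4−1 = 3
i=1: 3 = 3 (b=3); 3→4: 4 = 4; 4−1 = 3
i=2: 3 = 3 (b=4); 4→5: 3 = 3; 3−1 = 2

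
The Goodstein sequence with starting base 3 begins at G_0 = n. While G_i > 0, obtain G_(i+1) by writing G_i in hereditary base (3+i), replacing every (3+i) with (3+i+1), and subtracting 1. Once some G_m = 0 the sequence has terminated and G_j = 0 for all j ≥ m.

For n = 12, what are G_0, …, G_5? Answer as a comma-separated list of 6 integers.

[0] 12 ≡ 3^2 + 3 (base 3). Lift 4: 20. −1: 19.
[1] 19 ≡ 4^2 + 3 (base 4). Lift 5: 28. −1: 27.
[2] 27 ≡ 5^2 + 2 (base 5). Lift 6: 38. −1: 37.
[3] 37 ≡ 6^2 + 1 (base 6). Lift 7: 50. −1: 49.
[4] 49 ≡ 7^2 (base 7). Lift 8: 64. −1: 63.

12, 19, 27, 37, 49, 63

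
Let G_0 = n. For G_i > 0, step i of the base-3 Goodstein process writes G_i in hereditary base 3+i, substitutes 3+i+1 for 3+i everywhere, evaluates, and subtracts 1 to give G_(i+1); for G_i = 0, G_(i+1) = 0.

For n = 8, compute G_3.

11

i=0: 8 = 2·3 + 2 (b=3); 3→4: 2·4 + 2 = 10; 10−1 = 9
i=1: 9 = 2·4 + 1 (b=4); 4→5: 2·5 + 1 = 11; 11−1 = 10
i=2: 10 = 2·5 (b=5); 5→6: 2·6 = 12; 12−1 = 11
i=3: 11 = 6 + 5 (b=6); 6→7: 7 + 5 = 12; 12−1 = 11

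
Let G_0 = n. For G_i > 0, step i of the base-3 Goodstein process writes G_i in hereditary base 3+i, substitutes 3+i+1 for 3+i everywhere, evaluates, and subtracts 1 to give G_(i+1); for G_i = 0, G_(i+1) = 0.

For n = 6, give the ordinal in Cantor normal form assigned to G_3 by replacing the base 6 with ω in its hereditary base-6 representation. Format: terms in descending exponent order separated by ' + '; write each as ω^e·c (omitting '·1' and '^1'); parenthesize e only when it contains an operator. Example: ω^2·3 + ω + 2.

ω + 1

[0] 6 ≡ 2·3 (base 3). Lift 4: 8. −1: 7.
[1] 7 ≡ 4 + 3 (base 4). Lift 5: 8. −1: 7.
[2] 7 ≡ 5 + 2 (base 5). Lift 6: 8. −1: 7.
[3] 7 ≡ 6 + 1 (base 6). Lift 7: 8. −1: 7.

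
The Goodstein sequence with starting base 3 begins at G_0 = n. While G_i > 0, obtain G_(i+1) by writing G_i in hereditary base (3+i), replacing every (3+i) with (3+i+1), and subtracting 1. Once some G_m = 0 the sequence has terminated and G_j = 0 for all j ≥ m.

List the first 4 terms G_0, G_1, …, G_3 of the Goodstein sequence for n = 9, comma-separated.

9 —HB3→ 3^2 —bump→ 4^2 = 16 —(−1)→ 15
15 —HB4→ 3·4 + 3 —bump→ 3·5 + 3 = 18 —(−1)→ 17
17 —HB5→ 3·5 + 2 —bump→ 3·6 + 2 = 20 —(−1)→ 19

9, 15, 17, 19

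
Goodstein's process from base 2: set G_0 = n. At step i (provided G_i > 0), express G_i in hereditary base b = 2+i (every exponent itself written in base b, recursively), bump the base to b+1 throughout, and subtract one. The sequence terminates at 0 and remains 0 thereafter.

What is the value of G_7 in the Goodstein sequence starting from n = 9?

1162263921

i=0: 9 = 2^(2 + 1) + 1 (b=2); 2→3: 3^(3 + 1) + 1 = 82; 82−1 = 81
i=1: 81 = 3^(3 + 1) (b=3); 3→4: 4^(4 + 1) = 1024; 1024−1 = 1023
i=2: 1023 = 3·4^4 + 3·4^3 + 3·4^2 + 3·4 + 3 (b=4); 4→5: 3·5^5 + 3·5^3 + 3·5^2 + 3·5 + 3 = 9843; 9843−1 = 9842
i=3: 9842 = 3·5^5 + 3·5^3 + 3·5^2 + 3·5 + 2 (b=5); 5→6: 3·6^6 + 3·6^3 + 3·6^2 + 3·6 + 2 = 140744; 140744−1 = 140743
i=4: 140743 = 3·6^6 + 3·6^3 + 3·6^2 + 3·6 + 1 (b=6); 6→7: 3·7^7 + 3·7^3 + 3·7^2 + 3·7 + 1 = 2471827; 2471827−1 = 2471826
i=5: 2471826 = 3·7^7 + 3·7^3 + 3·7^2 + 3·7 (b=7); 7→8: 3·8^8 + 3·8^3 + 3·8^2 + 3·8 = 50333400; 50333400−1 = 50333399
i=6: 50333399 = 3·8^8 + 3·8^3 + 3·8^2 + 2·8 + 7 (b=8); 8→9: 3·9^9 + 3·9^3 + 3·9^2 + 2·9 + 7 = 1162263922; 1162263922−1 = 1162263921
i=7: 1162263921 = 3·9^9 + 3·9^3 + 3·9^2 + 2·9 + 6 (b=9); 9→10: 3·10^10 + 3·10^3 + 3·10^2 + 2·10 + 6 = 30000003326; 30000003326−1 = 30000003325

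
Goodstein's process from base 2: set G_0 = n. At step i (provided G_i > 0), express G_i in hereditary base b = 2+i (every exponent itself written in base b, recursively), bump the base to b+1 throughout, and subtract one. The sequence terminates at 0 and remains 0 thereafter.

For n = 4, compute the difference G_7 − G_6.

34

i=0: 4 = 2^2 (b=2); 2→3: 3^3 = 27; 27−1 = 26
i=1: 26 = 2·3^2 + 2·3 + 2 (b=3); 3→4: 2·4^2 + 2·4 + 2 = 42; 42−1 = 41
i=2: 41 = 2·4^2 + 2·4 + 1 (b=4); 4→5: 2·5^2 + 2·5 + 1 = 61; 61−1 = 60
i=3: 60 = 2·5^2 + 2·5 (b=5); 5→6: 2·6^2 + 2·6 = 84; 84−1 = 83
i=4: 83 = 2·6^2 + 6 + 5 (b=6); 6→7: 2·7^2 + 7 + 5 = 110; 110−1 = 109
i=5: 109 = 2·7^2 + 7 + 4 (b=7); 7→8: 2·8^2 + 8 + 4 = 140; 140−1 = 139
i=6: 139 = 2·8^2 + 8 + 3 (b=8); 8→9: 2·9^2 + 9 + 3 = 174; 174−1 = 173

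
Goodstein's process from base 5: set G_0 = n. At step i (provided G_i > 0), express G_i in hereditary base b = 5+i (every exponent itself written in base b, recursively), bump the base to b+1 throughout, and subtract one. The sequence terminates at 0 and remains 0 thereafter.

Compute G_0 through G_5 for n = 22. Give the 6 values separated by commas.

22, 25, 28, 31, 33, 35

step 0: 22 = 4·5 + 2; sub 6 for 5: 4·6 + 2; = 26; G_1 = 26−1 = 25
step 1: 25 = 4·6 + 1; sub 7 for 6: 4·7 + 1; = 29; G_2 = 29−1 = 28
step 2: 28 = 4·7; sub 8 for 7: 4·8; = 32; G_3 = 32−1 = 31
step 3: 31 = 3·8 + 7; sub 9 for 8: 3·9 + 7; = 34; G_4 = 34−1 = 33
step 4: 33 = 3·9 + 6; sub 10 for 9: 3·10 + 6; = 36; G_5 = 36−1 = 35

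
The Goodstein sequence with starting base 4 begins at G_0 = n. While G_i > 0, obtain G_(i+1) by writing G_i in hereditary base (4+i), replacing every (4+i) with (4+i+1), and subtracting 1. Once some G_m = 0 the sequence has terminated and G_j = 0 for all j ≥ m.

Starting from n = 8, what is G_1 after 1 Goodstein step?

(0) 8|_4 = 2·4 ↦ 2·5|_5 = 10 ⇒ 9
(1) 9|_5 = 5 + 4 ↦ 6 + 4|_6 = 10 ⇒ 9

9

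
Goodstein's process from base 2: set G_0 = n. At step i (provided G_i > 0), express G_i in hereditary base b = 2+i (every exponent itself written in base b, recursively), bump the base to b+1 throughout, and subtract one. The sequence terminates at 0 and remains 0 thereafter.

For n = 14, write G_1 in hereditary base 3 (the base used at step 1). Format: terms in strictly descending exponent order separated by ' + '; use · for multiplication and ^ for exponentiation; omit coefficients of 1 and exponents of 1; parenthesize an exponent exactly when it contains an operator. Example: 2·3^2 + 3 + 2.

[0] 14 ≡ 2^(2 + 1) + 2^2 + 2 (base 2). Lift 3: 111. −1: 110.
[1] 110 ≡ 3^(3 + 1) + 3^3 + 2 (base 3). Lift 4: 1282. −1: 1281.

3^(3 + 1) + 3^3 + 2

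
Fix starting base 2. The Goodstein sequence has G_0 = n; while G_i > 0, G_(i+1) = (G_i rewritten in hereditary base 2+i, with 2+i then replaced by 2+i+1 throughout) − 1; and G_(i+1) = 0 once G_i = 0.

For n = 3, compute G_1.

i=0: 3 = 2 + 1 (b=2); 2→3: 3 + 1 = 4; 4−1 = 3
i=1: 3 = 3 (b=3); 3→4: 4 = 4; 4−1 = 3

3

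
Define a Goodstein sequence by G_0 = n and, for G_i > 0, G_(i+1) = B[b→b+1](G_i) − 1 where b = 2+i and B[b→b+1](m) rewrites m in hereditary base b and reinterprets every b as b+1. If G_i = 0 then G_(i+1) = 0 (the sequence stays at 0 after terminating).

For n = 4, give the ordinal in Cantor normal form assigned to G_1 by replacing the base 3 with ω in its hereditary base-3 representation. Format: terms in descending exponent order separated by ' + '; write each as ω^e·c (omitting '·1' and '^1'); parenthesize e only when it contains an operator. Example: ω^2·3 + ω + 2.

ω^2·2 + ω·2 + 2

base 2: 4 = 2^2; at 3: 3^3 = 27; next = 26
base 3: 26 = 2·3^2 + 2·3 + 2; at 4: 2·4^2 + 2·4 + 2 = 42; next = 41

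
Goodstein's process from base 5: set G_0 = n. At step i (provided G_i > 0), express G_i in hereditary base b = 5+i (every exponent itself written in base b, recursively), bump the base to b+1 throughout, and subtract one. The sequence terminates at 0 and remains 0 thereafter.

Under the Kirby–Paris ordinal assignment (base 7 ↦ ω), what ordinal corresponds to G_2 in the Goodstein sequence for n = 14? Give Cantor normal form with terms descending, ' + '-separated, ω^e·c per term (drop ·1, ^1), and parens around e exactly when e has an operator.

ω·2 + 2

i=0: 14 = 2·5 + 4 (b=5); 5→6: 2·6 + 4 = 16; 16−1 = 15
i=1: 15 = 2·6 + 3 (b=6); 6→7: 2·7 + 3 = 17; 17−1 = 16
i=2: 16 = 2·7 + 2 (b=7); 7→8: 2·8 + 2 = 18; 18−1 = 17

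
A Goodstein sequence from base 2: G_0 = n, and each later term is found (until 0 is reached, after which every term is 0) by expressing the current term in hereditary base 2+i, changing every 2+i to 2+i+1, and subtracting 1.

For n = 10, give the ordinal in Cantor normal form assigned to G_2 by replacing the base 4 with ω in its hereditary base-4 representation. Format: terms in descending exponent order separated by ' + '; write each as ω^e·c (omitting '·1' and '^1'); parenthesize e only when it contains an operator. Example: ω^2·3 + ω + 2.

ω^(ω + 1) + 1

step 0: 10 = 2^(2 + 1) + 2; sub 3 for 2: 3^(3 + 1) + 3; = 84; G_1 = 84−1 = 83
step 1: 83 = 3^(3 + 1) + 2; sub 4 for 3: 4^(4 + 1) + 2; = 1026; G_2 = 1026−1 = 1025
step 2: 1025 = 4^(4 + 1) + 1; sub 5 for 4: 5^(5 + 1) + 1; = 15626; G_3 = 15626−1 = 15625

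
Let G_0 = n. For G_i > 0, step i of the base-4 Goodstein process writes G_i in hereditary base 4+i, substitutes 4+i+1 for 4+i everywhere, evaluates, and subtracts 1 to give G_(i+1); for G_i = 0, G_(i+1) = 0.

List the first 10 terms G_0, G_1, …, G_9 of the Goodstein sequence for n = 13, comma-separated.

13 —HB4→ 3·4 + 1 —bump→ 3·5 + 1 = 16 —(−1)→ 15
15 —HB5→ 3·5 —bump→ 3·6 = 18 —(−1)→ 17
17 —HB6→ 2·6 + 5 —bump→ 2·7 + 5 = 19 —(−1)→ 18
18 —HB7→ 2·7 + 4 —bump→ 2·8 + 4 = 20 —(−1)→ 19
19 —HB8→ 2·8 + 3 —bump→ 2·9 + 3 = 21 —(−1)→ 20
20 —HB9→ 2·9 + 2 —bump→ 2·10 + 2 = 22 —(−1)→ 21
21 —HB10→ 2·10 + 1 —bump→ 2·11 + 1 = 23 —(−1)→ 22
22 —HB11→ 2·11 —bump→ 2·12 = 24 —(−1)→ 23
23 —HB12→ 12 + 11 —bump→ 13 + 11 = 24 —(−1)→ 23

13, 15, 17, 18, 19, 20, 21, 22, 23, 23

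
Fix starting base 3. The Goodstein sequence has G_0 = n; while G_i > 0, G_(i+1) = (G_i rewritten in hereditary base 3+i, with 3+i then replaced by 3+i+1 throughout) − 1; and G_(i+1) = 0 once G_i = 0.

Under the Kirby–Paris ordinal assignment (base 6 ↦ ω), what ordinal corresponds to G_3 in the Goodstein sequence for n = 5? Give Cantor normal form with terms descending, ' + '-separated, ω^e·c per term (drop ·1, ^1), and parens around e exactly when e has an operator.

5

step 0: 5 = 3 + 2; sub 4 for 3: 4 + 2; = 6; G_1 = 6−1 = 5
step 1: 5 = 4 + 1; sub 5 for 4: 5 + 1; = 6; G_2 = 6−1 = 5
step 2: 5 = 5; sub 6 for 5: 6; = 6; G_3 = 6−1 = 5
step 3: 5 = 5; sub 7 for 6: 5; = 5; G_4 = 5−1 = 4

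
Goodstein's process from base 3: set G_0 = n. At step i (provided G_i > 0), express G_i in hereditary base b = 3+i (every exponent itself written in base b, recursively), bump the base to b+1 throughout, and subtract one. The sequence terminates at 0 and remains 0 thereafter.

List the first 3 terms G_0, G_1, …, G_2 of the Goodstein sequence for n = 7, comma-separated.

7, 8, 9

G_0 = 7. HB_3(7) = 2·3 + 1. Bump = 9. G_1 = 8.
G_1 = 8. HB_4(8) = 2·4. Bump = 10. G_2 = 9.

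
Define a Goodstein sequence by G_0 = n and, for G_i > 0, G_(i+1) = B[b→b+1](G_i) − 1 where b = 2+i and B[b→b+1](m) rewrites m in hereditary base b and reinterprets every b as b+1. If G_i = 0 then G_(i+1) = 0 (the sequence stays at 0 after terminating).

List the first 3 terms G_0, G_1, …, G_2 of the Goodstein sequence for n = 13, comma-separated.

base 2: 13 = 2^(2 + 1) + 2^2 + 1; at 3: 3^(3 + 1) + 3^3 + 1 = 109; next = 108
base 3: 108 = 3^(3 + 1) + 3^3; at 4: 4^(4 + 1) + 4^4 = 1280; next = 1279

13, 108, 1279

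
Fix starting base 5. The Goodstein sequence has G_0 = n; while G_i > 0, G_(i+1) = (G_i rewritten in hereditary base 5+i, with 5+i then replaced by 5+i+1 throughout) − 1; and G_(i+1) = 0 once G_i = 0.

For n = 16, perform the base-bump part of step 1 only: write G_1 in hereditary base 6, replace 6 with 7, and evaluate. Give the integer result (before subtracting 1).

21

G_0=16  [base 5] 3·5 + 1  →[5↦6]→  3·6 + 1 = 19  −1 ⇒ G_1=18
G_1=18  [base 6] 3·6  →[6↦7]→  3·7 = 21  −1 ⇒ G_2=20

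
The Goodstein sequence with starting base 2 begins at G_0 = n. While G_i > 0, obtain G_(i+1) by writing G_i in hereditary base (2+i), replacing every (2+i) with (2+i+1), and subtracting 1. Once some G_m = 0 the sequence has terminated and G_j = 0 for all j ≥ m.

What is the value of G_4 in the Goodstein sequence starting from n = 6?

G_0=6  [base 2] 2^2 + 2  →[2↦3]→  3^3 + 3 = 30  −1 ⇒ G_1=29
G_1=29  [base 3] 3^3 + 2  →[3↦4]→  4^4 + 2 = 258  −1 ⇒ G_2=257
G_2=257  [base 4] 4^4 + 1  →[4↦5]→  5^5 + 1 = 3126  −1 ⇒ G_3=3125
G_3=3125  [base 5] 5^5  →[5↦6]→  6^6 = 46656  −1 ⇒ G_4=46655
G_4=46655  [base 6] 5·6^5 + 5·6^4 + 5·6^3 + 5·6^2 + 5·6 + 5  →[6↦7]→  5·7^5 + 5·7^4 + 5·7^3 + 5·7^2 + 5·7 + 5 = 98040  −1 ⇒ G_5=98039

46655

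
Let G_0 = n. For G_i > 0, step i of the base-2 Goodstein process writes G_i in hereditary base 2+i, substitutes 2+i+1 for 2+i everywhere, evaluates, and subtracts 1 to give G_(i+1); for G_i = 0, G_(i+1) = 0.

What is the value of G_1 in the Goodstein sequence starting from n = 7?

30

i=0: 7 = 2^2 + 2 + 1 (b=2); 2→3: 3^3 + 3 + 1 = 31; 31−1 = 30
i=1: 30 = 3^3 + 3 (b=3); 3→4: 4^4 + 4 = 260; 260−1 = 259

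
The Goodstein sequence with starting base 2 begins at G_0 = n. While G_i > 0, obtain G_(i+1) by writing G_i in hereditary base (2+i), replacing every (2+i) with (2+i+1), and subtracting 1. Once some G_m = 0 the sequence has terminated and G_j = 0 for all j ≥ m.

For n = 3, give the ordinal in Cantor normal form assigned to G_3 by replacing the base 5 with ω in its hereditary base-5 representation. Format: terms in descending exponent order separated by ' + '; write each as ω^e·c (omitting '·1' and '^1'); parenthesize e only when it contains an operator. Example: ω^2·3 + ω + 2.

2

i=0: 3 = 2 + 1 (b=2); 2→3: 3 + 1 = 4; 4−1 = 3
i=1: 3 = 3 (b=3); 3→4: 4 = 4; 4−1 = 3
i=2: 3 = 3 (b=4); 4→5: 3 = 3; 3−1 = 2
i=3: 2 = 2 (b=5); 5→6: 2 = 2; 2−1 = 1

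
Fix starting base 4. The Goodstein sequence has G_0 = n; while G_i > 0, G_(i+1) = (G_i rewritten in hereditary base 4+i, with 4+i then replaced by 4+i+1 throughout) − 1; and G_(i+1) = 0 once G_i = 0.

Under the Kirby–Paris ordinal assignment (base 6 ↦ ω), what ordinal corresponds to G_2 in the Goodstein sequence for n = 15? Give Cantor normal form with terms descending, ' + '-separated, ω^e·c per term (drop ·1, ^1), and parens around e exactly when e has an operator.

i=0: 15 = 3·4 + 3 (b=4); 4→5: 3·5 + 3 = 18; 18−1 = 17
i=1: 17 = 3·5 + 2 (b=5); 5→6: 3·6 + 2 = 20; 20−1 = 19
i=2: 19 = 3·6 + 1 (b=6); 6→7: 3·7 + 1 = 22; 22−1 = 21

ω·3 + 1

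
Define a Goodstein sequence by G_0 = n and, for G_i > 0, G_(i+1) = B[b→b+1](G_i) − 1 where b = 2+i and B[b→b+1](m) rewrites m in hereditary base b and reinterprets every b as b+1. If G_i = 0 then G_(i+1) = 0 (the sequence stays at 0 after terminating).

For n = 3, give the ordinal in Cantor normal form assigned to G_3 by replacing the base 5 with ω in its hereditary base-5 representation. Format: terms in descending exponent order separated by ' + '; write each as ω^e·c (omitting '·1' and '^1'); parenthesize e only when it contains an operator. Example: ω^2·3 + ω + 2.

i=0: 3 = 2 + 1 (b=2); 2→3: 3 + 1 = 4; 4−1 = 3
i=1: 3 = 3 (b=3); 3→4: 4 = 4; 4−1 = 3
i=2: 3 = 3 (b=4); 4→5: 3 = 3; 3−1 = 2
i=3: 2 = 2 (b=5); 5→6: 2 = 2; 2−1 = 1

2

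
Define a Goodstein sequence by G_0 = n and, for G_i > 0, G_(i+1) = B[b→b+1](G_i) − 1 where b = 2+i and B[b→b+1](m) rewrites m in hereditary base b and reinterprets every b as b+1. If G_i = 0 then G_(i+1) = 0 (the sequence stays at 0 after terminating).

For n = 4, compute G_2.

41

4 —HB2→ 2^2 —bump→ 3^3 = 27 —(−1)→ 26
26 —HB3→ 2·3^2 + 2·3 + 2 —bump→ 2·4^2 + 2·4 + 2 = 42 —(−1)→ 41
41 —HB4→ 2·4^2 + 2·4 + 1 —bump→ 2·5^2 + 2·5 + 1 = 61 —(−1)→ 60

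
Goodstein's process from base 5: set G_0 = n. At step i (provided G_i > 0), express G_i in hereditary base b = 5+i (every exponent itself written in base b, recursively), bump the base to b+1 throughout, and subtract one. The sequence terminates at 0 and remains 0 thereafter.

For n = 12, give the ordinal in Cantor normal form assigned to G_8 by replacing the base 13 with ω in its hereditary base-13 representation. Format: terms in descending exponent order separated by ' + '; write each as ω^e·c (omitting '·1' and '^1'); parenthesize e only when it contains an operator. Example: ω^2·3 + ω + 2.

i=0: 12 = 2·5 + 2 (b=5); 5→6: 2·6 + 2 = 14; 14−1 = 13
i=1: 13 = 2·6 + 1 (b=6); 6→7: 2·7 + 1 = 15; 15−1 = 14
i=2: 14 = 2·7 (b=7); 7→8: 2·8 = 16; 16−1 = 15
i=3: 15 = 8 + 7 (b=8); 8→9: 9 + 7 = 16; 16−1 = 15
i=4: 15 = 9 + 6 (b=9); 9→10: 10 + 6 = 16; 16−1 = 15
i=5: 15 = 10 + 5 (b=10); 10→11: 11 + 5 = 16; 16−1 = 15
i=6: 15 = 11 + 4 (b=11); 11→12: 12 + 4 = 16; 16−1 = 15
i=7: 15 = 12 + 3 (b=12); 12→13: 13 + 3 = 16; 16−1 = 15

ω + 2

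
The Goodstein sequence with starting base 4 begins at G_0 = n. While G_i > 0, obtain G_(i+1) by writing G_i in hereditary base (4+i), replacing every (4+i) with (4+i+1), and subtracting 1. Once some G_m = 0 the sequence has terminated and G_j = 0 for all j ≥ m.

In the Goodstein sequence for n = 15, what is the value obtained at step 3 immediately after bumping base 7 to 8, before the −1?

24

base 4: 15 = 3·4 + 3; at 5: 3·5 + 3 = 18; next = 17
base 5: 17 = 3·5 + 2; at 6: 3·6 + 2 = 20; next = 19
base 6: 19 = 3·6 + 1; at 7: 3·7 + 1 = 22; next = 21
base 7: 21 = 3·7; at 8: 3·8 = 24; next = 23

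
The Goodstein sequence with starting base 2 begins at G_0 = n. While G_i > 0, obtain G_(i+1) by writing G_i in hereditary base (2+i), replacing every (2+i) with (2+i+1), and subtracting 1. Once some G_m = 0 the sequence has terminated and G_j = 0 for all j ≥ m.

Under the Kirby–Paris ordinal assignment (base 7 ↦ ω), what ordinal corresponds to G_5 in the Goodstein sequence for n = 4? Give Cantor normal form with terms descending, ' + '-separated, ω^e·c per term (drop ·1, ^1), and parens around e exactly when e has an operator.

ω^2·2 + ω + 4

G_0=4  [base 2] 2^2  →[2↦3]→  3^3 = 27  −1 ⇒ G_1=26
G_1=26  [base 3] 2·3^2 + 2·3 + 2  →[3↦4]→  2·4^2 + 2·4 + 2 = 42  −1 ⇒ G_2=41
G_2=41  [base 4] 2·4^2 + 2·4 + 1  →[4↦5]→  2·5^2 + 2·5 + 1 = 61  −1 ⇒ G_3=60
G_3=60  [base 5] 2·5^2 + 2·5  →[5↦6]→  2·6^2 + 2·6 = 84  −1 ⇒ G_4=83
G_4=83  [base 6] 2·6^2 + 6 + 5  →[6↦7]→  2·7^2 + 7 + 5 = 110  −1 ⇒ G_5=109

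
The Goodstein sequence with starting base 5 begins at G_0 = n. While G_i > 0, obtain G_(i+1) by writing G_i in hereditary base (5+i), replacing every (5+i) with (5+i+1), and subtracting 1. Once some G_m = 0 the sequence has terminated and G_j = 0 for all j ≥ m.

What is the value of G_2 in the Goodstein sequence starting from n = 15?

18

base 5: 15 = 3·5; at 6: 3·6 = 18; next = 17
base 6: 17 = 2·6 + 5; at 7: 2·7 + 5 = 19; next = 18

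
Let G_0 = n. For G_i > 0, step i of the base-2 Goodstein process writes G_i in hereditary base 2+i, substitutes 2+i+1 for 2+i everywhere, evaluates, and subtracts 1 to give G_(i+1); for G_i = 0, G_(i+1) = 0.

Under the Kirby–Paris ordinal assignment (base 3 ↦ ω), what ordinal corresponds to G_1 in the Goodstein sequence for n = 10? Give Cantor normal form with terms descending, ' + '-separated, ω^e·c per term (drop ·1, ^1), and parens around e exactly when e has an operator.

ω^(ω + 1) + 2

G_0 = 10. HB_2(10) = 2^(2 + 1) + 2. Bump = 84. G_1 = 83.
G_1 = 83. HB_3(83) = 3^(3 + 1) + 2. Bump = 1026. G_2 = 1025.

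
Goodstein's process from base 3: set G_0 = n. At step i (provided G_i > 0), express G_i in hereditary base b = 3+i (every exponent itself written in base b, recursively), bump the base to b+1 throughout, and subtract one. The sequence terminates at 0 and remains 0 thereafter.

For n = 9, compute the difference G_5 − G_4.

G_0 = 9. HB_3(9) = 3^2. Bump = 16. G_1 = 15.
G_1 = 15. HB_4(15) = 3·4 + 3. Bump = 18. G_2 = 17.
G_2 = 17. HB_5(17) = 3·5 + 2. Bump = 20. G_3 = 19.
G_3 = 19. HB_6(19) = 3·6 + 1. Bump = 22. G_4 = 21.
G_4 = 21. HB_7(21) = 3·7. Bump = 24. G_5 = 23.

2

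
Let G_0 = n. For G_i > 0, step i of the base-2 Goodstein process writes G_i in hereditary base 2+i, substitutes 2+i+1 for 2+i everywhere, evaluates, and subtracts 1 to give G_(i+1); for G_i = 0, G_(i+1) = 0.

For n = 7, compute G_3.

3127

base 2: 7 = 2^2 + 2 + 1; at 3: 3^3 + 3 + 1 = 31; next = 30
base 3: 30 = 3^3 + 3; at 4: 4^4 + 4 = 260; next = 259
base 4: 259 = 4^4 + 3; at 5: 5^5 + 3 = 3128; next = 3127
base 5: 3127 = 5^5 + 2; at 6: 6^6 + 2 = 46658; next = 46657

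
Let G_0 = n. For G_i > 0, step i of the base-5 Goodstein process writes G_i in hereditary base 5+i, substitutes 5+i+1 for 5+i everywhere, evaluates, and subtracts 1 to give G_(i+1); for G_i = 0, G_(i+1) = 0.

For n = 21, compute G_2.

i=0: 21 = 4·5 + 1 (b=5); 5→6: 4·6 + 1 = 25; 25−1 = 24
i=1: 24 = 4·6 (b=6); 6→7: 4·7 = 28; 28−1 = 27
i=2: 27 = 3·7 + 6 (b=7); 7→8: 3·8 + 6 = 30; 30−1 = 29

27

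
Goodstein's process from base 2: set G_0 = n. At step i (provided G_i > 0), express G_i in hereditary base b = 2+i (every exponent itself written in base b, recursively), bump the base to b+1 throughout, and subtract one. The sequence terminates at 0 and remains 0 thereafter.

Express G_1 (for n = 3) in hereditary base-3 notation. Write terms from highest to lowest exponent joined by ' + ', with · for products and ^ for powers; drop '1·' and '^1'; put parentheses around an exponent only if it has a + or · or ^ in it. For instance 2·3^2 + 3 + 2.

base 2: 3 = 2 + 1; at 3: 3 + 1 = 4; next = 3
base 3: 3 = 3; at 4: 4 = 4; next = 3

3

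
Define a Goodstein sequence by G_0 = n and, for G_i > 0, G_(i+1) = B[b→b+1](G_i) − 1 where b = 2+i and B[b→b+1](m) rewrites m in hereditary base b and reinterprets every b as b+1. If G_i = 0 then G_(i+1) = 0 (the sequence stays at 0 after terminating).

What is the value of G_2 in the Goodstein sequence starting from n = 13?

1279

G_0 = 13. HB_2(13) = 2^(2 + 1) + 2^2 + 1. Bump = 109. G_1 = 108.
G_1 = 108. HB_3(108) = 3^(3 + 1) + 3^3. Bump = 1280. G_2 = 1279.
G_2 = 1279. HB_4(1279) = 4^(4 + 1) + 3·4^3 + 3·4^2 + 3·4 + 3. Bump = 16093. G_3 = 16092.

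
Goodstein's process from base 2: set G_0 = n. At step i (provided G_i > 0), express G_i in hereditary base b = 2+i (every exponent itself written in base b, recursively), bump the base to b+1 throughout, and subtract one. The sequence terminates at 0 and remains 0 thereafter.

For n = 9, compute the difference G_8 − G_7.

28837739404

(0) 9|_2 = 2^(2 + 1) + 1 ↦ 3^(3 + 1) + 1|_3 = 82 ⇒ 81
(1) 81|_3 = 3^(3 + 1) ↦ 4^(4 + 1)|_4 = 1024 ⇒ 1023
(2) 1023|_4 = 3·4^4 + 3·4^3 + 3·4^2 + 3·4 + 3 ↦ 3·5^5 + 3·5^3 + 3·5^2 + 3·5 + 3|_5 = 9843 ⇒ 9842
(3) 9842|_5 = 3·5^5 + 3·5^3 + 3·5^2 + 3·5 + 2 ↦ 3·6^6 + 3·6^3 + 3·6^2 + 3·6 + 2|_6 = 140744 ⇒ 140743
(4) 140743|_6 = 3·6^6 + 3·6^3 + 3·6^2 + 3·6 + 1 ↦ 3·7^7 + 3·7^3 + 3·7^2 + 3·7 + 1|_7 = 2471827 ⇒ 2471826
(5) 2471826|_7 = 3·7^7 + 3·7^3 + 3·7^2 + 3·7 ↦ 3·8^8 + 3·8^3 + 3·8^2 + 3·8|_8 = 50333400 ⇒ 50333399
(6) 50333399|_8 = 3·8^8 + 3·8^3 + 3·8^2 + 2·8 + 7 ↦ 3·9^9 + 3·9^3 + 3·9^2 + 2·9 + 7|_9 = 1162263922 ⇒ 1162263921
(7) 1162263921|_9 = 3·9^9 + 3·9^3 + 3·9^2 + 2·9 + 6 ↦ 3·10^10 + 3·10^3 + 3·10^2 + 2·10 + 6|_10 = 30000003326 ⇒ 30000003325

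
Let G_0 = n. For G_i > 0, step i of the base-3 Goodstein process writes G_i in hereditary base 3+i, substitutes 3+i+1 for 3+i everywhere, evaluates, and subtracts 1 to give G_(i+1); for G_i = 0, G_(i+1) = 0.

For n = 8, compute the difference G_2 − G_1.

1

step 0: 8 = 2·3 + 2; sub 4 for 3: 2·4 + 2; = 10; G_1 = 10−1 = 9
step 1: 9 = 2·4 + 1; sub 5 for 4: 2·5 + 1; = 11; G_2 = 11−1 = 10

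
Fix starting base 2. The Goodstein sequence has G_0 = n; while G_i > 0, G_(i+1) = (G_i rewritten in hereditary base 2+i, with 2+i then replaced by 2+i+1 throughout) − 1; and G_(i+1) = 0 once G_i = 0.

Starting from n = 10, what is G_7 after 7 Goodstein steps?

1937434592

G_0 = 10. HB_2(10) = 2^(2 + 1) + 2. Bump = 84. G_1 = 83.
G_1 = 83. HB_3(83) = 3^(3 + 1) + 2. Bump = 1026. G_2 = 1025.
G_2 = 1025. HB_4(1025) = 4^(4 + 1) + 1. Bump = 15626. G_3 = 15625.
G_3 = 15625. HB_5(15625) = 5^(5 + 1). Bump = 279936. G_4 = 279935.
G_4 = 279935. HB_6(279935) = 5·6^6 + 5·6^5 + 5·6^4 + 5·6^3 + 5·6^2 + 5·6 + 5. Bump = 4215755. G_5 = 4215754.
G_5 = 4215754. HB_7(4215754) = 5·7^7 + 5·7^5 + 5·7^4 + 5·7^3 + 5·7^2 + 5·7 + 4. Bump = 84073324. G_6 = 84073323.
G_6 = 84073323. HB_8(84073323) = 5·8^8 + 5·8^5 + 5·8^4 + 5·8^3 + 5·8^2 + 5·8 + 3. Bump = 1937434593. G_7 = 1937434592.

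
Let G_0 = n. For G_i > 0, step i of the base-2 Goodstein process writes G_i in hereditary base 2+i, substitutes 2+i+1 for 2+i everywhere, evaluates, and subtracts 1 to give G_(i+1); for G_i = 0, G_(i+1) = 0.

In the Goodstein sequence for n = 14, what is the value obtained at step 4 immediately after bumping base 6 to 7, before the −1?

i=0: 14 = 2^(2 + 1) + 2^2 + 2 (b=2); 2→3: 3^(3 + 1) + 3^3 + 3 = 111; 111−1 = 110
i=1: 110 = 3^(3 + 1) + 3^3 + 2 (b=3); 3→4: 4^(4 + 1) + 4^4 + 2 = 1282; 1282−1 = 1281
i=2: 1281 = 4^(4 + 1) + 4^4 + 1 (b=4); 4→5: 5^(5 + 1) + 5^5 + 1 = 18751; 18751−1 = 18750
i=3: 18750 = 5^(5 + 1) + 5^5 (b=5); 5→6: 6^(6 + 1) + 6^6 = 326592; 326592−1 = 326591
i=4: 326591 = 6^(6 + 1) + 5·6^5 + 5·6^4 + 5·6^3 + 5·6^2 + 5·6 + 5 (b=6); 6→7: 7^(7 + 1) + 5·7^5 + 5·7^4 + 5·7^3 + 5·7^2 + 5·7 + 5 = 5862841; 5862841−1 = 5862840

5862841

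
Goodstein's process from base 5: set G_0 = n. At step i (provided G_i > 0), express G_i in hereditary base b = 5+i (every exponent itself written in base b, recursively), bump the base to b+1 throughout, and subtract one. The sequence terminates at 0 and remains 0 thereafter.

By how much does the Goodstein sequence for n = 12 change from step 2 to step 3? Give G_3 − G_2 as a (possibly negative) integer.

1

(0) 12|_5 = 2·5 + 2 ↦ 2·6 + 2|_6 = 14 ⇒ 13
(1) 13|_6 = 2·6 + 1 ↦ 2·7 + 1|_7 = 15 ⇒ 14
(2) 14|_7 = 2·7 ↦ 2·8|_8 = 16 ⇒ 15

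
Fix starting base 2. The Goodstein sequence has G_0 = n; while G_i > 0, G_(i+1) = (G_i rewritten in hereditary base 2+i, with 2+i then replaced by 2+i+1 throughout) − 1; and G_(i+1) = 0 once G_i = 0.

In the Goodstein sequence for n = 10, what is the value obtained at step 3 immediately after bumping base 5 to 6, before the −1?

[0] 10 ≡ 2^(2 + 1) + 2 (base 2). Lift 3: 84. −1: 83.
[1] 83 ≡ 3^(3 + 1) + 2 (base 3). Lift 4: 1026. −1: 1025.
[2] 1025 ≡ 4^(4 + 1) + 1 (base 4). Lift 5: 15626. −1: 15625.
[3] 15625 ≡ 5^(5 + 1) (base 5). Lift 6: 279936. −1: 279935.

279936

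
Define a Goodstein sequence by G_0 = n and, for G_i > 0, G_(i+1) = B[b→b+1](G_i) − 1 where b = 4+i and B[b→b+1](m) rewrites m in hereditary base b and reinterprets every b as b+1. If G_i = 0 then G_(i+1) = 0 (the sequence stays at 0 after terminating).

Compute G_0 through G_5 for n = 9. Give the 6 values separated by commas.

9, 10, 11, 11, 11, 11

base 4: 9 = 2·4 + 1; at 5: 2·5 + 1 = 11; next = 10
base 5: 10 = 2·5; at 6: 2·6 = 12; next = 11
base 6: 11 = 6 + 5; at 7: 7 + 5 = 12; next = 11
base 7: 11 = 7 + 4; at 8: 8 + 4 = 12; next = 11
base 8: 11 = 8 + 3; at 9: 9 + 3 = 12; next = 11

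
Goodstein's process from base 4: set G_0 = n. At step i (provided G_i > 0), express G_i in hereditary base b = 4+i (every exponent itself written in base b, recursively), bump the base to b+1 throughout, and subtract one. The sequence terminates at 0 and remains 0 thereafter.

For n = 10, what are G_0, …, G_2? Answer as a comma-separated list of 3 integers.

G_0 = 10. HB_4(10) = 2·4 + 2. Bump = 12. G_1 = 11.
G_1 = 11. HB_5(11) = 2·5 + 1. Bump = 13. G_2 = 12.

10, 11, 12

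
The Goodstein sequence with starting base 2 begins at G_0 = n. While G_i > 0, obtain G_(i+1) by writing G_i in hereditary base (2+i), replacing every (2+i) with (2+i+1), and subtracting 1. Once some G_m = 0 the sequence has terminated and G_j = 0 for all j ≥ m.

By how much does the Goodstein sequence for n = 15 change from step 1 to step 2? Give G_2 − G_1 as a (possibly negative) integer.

base 2: 15 = 2^(2 + 1) + 2^2 + 2 + 1; at 3: 3^(3 + 1) + 3^3 + 3 + 1 = 112; next = 111
base 3: 111 = 3^(3 + 1) + 3^3 + 3; at 4: 4^(4 + 1) + 4^4 + 4 = 1284; next = 1283

1172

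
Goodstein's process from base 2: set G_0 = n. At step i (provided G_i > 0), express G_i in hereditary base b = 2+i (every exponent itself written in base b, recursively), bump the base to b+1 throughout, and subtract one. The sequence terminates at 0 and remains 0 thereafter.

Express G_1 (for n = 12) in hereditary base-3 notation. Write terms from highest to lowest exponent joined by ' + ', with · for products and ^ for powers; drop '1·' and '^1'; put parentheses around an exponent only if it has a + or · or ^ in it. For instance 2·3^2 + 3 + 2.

3^(3 + 1) + 2·3^2 + 2·3 + 2

i=0: 12 = 2^(2 + 1) + 2^2 (b=2); 2→3: 3^(3 + 1) + 3^3 = 108; 108−1 = 107
i=1: 107 = 3^(3 + 1) + 2·3^2 + 2·3 + 2 (b=3); 3→4: 4^(4 + 1) + 2·4^2 + 2·4 + 2 = 1066; 1066−1 = 1065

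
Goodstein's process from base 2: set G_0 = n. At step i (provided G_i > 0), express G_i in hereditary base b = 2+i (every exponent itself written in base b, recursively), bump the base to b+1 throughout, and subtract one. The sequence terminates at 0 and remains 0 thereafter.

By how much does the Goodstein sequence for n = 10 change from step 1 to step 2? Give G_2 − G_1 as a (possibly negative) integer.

step 0: 10 = 2^(2 + 1) + 2; sub 3 for 2: 3^(3 + 1) + 3; = 84; G_1 = 84−1 = 83
step 1: 83 = 3^(3 + 1) + 2; sub 4 for 3: 4^(4 + 1) + 2; = 1026; G_2 = 1026−1 = 1025

942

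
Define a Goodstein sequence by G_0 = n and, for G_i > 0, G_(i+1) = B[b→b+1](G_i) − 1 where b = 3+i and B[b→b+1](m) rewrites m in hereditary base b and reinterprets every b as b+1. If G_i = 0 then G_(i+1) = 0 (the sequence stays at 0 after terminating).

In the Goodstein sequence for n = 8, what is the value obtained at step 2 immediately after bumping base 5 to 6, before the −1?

[0] 8 ≡ 2·3 + 2 (base 3). Lift 4: 10. −1: 9.
[1] 9 ≡ 2·4 + 1 (base 4). Lift 5: 11. −1: 10.
[2] 10 ≡ 2·5 (base 5). Lift 6: 12. −1: 11.

12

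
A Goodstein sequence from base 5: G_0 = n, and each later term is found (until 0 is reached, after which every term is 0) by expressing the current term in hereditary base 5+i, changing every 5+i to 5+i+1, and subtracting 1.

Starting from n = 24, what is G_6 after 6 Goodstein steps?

41

step 0: 24 = 4·5 + 4; sub 6 for 5: 4·6 + 4; = 28; G_1 = 28−1 = 27
step 1: 27 = 4·6 + 3; sub 7 for 6: 4·7 + 3; = 31; G_2 = 31−1 = 30
step 2: 30 = 4·7 + 2; sub 8 for 7: 4·8 + 2; = 34; G_3 = 34−1 = 33
step 3: 33 = 4·8 + 1; sub 9 for 8: 4·9 + 1; = 37; G_4 = 37−1 = 36
step 4: 36 = 4·9; sub 10 for 9: 4·10; = 40; G_5 = 40−1 = 39
step 5: 39 = 3·10 + 9; sub 11 for 10: 3·11 + 9; = 42; G_6 = 42−1 = 41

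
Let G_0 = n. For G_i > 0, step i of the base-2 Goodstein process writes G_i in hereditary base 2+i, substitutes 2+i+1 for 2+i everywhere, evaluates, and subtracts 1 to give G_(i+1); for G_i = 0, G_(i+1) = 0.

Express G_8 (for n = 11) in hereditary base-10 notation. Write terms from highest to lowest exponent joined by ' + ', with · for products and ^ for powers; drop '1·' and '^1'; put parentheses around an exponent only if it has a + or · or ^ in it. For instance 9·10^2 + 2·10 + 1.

(0) 11|_2 = 2^(2 + 1) + 2 + 1 ↦ 3^(3 + 1) + 3 + 1|_3 = 85 ⇒ 84
(1) 84|_3 = 3^(3 + 1) + 3 ↦ 4^(4 + 1) + 4|_4 = 1028 ⇒ 1027
(2) 1027|_4 = 4^(4 + 1) + 3 ↦ 5^(5 + 1) + 3|_5 = 15628 ⇒ 15627
(3) 15627|_5 = 5^(5 + 1) + 2 ↦ 6^(6 + 1) + 2|_6 = 279938 ⇒ 279937
(4) 279937|_6 = 6^(6 + 1) + 1 ↦ 7^(7 + 1) + 1|_7 = 5764802 ⇒ 5764801
(5) 5764801|_7 = 7^(7 + 1) ↦ 8^(8 + 1)|_8 = 134217728 ⇒ 134217727
(6) 134217727|_8 = 7·8^8 + 7·8^7 + 7·8^6 + 7·8^5 + 7·8^4 + 7·8^3 + 7·8^2 + 7·8 + 7 ↦ 7·9^9 + 7·9^7 + 7·9^6 + 7·9^5 + 7·9^4 + 7·9^3 + 7·9^2 + 7·9 + 7|_9 = 2749609303 ⇒ 2749609302
(7) 2749609302|_9 = 7·9^9 + 7·9^7 + 7·9^6 + 7·9^5 + 7·9^4 + 7·9^3 + 7·9^2 + 7·9 + 6 ↦ 7·10^10 + 7·10^7 + 7·10^6 + 7·10^5 + 7·10^4 + 7·10^3 + 7·10^2 + 7·10 + 6|_10 = 70077777776 ⇒ 70077777775
(8) 70077777775|_10 = 7·10^10 + 7·10^7 + 7·10^6 + 7·10^5 + 7·10^4 + 7·10^3 + 7·10^2 + 7·10 + 5 ↦ 7·11^11 + 7·11^7 + 7·11^6 + 7·11^5 + 7·11^4 + 7·11^3 + 7·11^2 + 7·11 + 5|_11 = 1997331745491 ⇒ 1997331745490

7·10^10 + 7·10^7 + 7·10^6 + 7·10^5 + 7·10^4 + 7·10^3 + 7·10^2 + 7·10 + 5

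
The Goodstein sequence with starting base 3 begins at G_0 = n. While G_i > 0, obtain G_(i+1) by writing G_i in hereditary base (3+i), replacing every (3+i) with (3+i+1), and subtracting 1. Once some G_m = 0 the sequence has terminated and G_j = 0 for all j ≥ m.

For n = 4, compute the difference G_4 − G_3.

G_0=4  [base 3] 3 + 1  →[3↦4]→  4 + 1 = 5  −1 ⇒ G_1=4
G_1=4  [base 4] 4  →[4↦5]→  5 = 5  −1 ⇒ G_2=4
G_2=4  [base 5] 4  →[5↦6]→  4 = 4  −1 ⇒ G_3=3
G_3=3  [base 6] 3  →[6↦7]→  3 = 3  −1 ⇒ G_4=2

-1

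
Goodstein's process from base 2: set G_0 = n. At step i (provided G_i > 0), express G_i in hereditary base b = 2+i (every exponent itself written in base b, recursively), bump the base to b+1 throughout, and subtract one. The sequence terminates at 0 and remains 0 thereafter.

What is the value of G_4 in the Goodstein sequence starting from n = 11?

G_0 = 11. HB_2(11) = 2^(2 + 1) + 2 + 1. Bump = 85. G_1 = 84.
G_1 = 84. HB_3(84) = 3^(3 + 1) + 3. Bump = 1028. G_2 = 1027.
G_2 = 1027. HB_4(1027) = 4^(4 + 1) + 3. Bump = 15628. G_3 = 15627.
G_3 = 15627. HB_5(15627) = 5^(5 + 1) + 2. Bump = 279938. G_4 = 279937.
G_4 = 279937. HB_6(279937) = 6^(6 + 1) + 1. Bump = 5764802. G_5 = 5764801.

279937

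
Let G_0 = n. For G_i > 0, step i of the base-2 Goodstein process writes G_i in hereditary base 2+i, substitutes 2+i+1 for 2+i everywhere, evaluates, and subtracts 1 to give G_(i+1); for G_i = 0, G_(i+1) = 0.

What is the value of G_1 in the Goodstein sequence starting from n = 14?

110

G_0=14  [base 2] 2^(2 + 1) + 2^2 + 2  →[2↦3]→  3^(3 + 1) + 3^3 + 3 = 111  −1 ⇒ G_1=110
G_1=110  [base 3] 3^(3 + 1) + 3^3 + 2  →[3↦4]→  4^(4 + 1) + 4^4 + 2 = 1282  −1 ⇒ G_2=1281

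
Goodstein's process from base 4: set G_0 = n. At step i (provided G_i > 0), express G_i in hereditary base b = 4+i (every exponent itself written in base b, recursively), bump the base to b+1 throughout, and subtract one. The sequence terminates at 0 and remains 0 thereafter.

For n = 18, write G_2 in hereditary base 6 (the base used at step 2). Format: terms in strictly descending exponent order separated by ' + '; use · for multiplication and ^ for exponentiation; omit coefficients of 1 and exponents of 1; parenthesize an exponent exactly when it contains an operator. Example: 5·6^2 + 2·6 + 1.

6^2

base 4: 18 = 4^2 + 2; at 5: 5^2 + 2 = 27; next = 26
base 5: 26 = 5^2 + 1; at 6: 6^2 + 1 = 37; next = 36
base 6: 36 = 6^2; at 7: 7^2 = 49; next = 48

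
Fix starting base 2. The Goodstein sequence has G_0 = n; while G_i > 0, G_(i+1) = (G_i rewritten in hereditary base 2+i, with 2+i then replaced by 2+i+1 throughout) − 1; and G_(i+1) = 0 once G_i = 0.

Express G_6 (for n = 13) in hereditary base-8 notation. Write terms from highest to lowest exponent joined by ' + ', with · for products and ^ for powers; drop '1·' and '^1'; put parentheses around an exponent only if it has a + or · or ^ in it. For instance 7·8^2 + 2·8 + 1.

8^(8 + 1) + 3·8^3 + 3·8^2 + 2·8 + 7

step 0: 13 = 2^(2 + 1) + 2^2 + 1; sub 3 for 2: 3^(3 + 1) + 3^3 + 1; = 109; G_1 = 109−1 = 108
step 1: 108 = 3^(3 + 1) + 3^3; sub 4 for 3: 4^(4 + 1) + 4^4; = 1280; G_2 = 1280−1 = 1279
step 2: 1279 = 4^(4 + 1) + 3·4^3 + 3·4^2 + 3·4 + 3; sub 5 for 4: 5^(5 + 1) + 3·5^3 + 3·5^2 + 3·5 + 3; = 16093; G_3 = 16093−1 = 16092
step 3: 16092 = 5^(5 + 1) + 3·5^3 + 3·5^2 + 3·5 + 2; sub 6 for 5: 6^(6 + 1) + 3·6^3 + 3·6^2 + 3·6 + 2; = 280712; G_4 = 280712−1 = 280711
step 4: 280711 = 6^(6 + 1) + 3·6^3 + 3·6^2 + 3·6 + 1; sub 7 for 6: 7^(7 + 1) + 3·7^3 + 3·7^2 + 3·7 + 1; = 5765999; G_5 = 5765999−1 = 5765998
step 5: 5765998 = 7^(7 + 1) + 3·7^3 + 3·7^2 + 3·7; sub 8 for 7: 8^(8 + 1) + 3·8^3 + 3·8^2 + 3·8; = 134219480; G_6 = 134219480−1 = 134219479
step 6: 134219479 = 8^(8 + 1) + 3·8^3 + 3·8^2 + 2·8 + 7; sub 9 for 8: 9^(9 + 1) + 3·9^3 + 3·9^2 + 2·9 + 7; = 3486786856; G_7 = 3486786856−1 = 3486786855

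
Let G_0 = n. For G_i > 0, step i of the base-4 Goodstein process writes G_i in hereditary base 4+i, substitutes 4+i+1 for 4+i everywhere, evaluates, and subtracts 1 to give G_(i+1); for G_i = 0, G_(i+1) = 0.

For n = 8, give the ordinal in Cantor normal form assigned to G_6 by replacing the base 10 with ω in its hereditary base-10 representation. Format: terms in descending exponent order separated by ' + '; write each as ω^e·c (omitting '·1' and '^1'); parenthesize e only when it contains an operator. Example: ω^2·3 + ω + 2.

9

(0) 8|_4 = 2·4 ↦ 2·5|_5 = 10 ⇒ 9
(1) 9|_5 = 5 + 4 ↦ 6 + 4|_6 = 10 ⇒ 9
(2) 9|_6 = 6 + 3 ↦ 7 + 3|_7 = 10 ⇒ 9
(3) 9|_7 = 7 + 2 ↦ 8 + 2|_8 = 10 ⇒ 9
(4) 9|_8 = 8 + 1 ↦ 9 + 1|_9 = 10 ⇒ 9
(5) 9|_9 = 9 ↦ 10|_10 = 10 ⇒ 9
(6) 9|_10 = 9 ↦ 9|_11 = 9 ⇒ 8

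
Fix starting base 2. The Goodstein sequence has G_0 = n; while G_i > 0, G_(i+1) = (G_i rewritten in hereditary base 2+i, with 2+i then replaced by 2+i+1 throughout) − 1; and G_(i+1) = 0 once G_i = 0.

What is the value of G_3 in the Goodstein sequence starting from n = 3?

base 2: 3 = 2 + 1; at 3: 3 + 1 = 4; next = 3
base 3: 3 = 3; at 4: 4 = 4; next = 3
base 4: 3 = 3; at 5: 3 = 3; next = 2
base 5: 2 = 2; at 6: 2 = 2; next = 1

2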